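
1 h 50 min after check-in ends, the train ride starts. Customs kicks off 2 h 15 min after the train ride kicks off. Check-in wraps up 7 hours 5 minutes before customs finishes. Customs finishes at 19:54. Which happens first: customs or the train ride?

the train ride

Check-in ends at 19:54 − 425 min = 12:49.
The train ride starts at 12:49 + 110 min = 14:39.
Customs starts at 14:39 + 135 min = 16:54.
Customs starts at 16:54 and the train ride starts at 14:39, so the train ride is first.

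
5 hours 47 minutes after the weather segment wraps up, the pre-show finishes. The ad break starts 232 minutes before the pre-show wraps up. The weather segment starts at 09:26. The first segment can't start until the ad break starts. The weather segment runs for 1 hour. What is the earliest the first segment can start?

12:21

The weather segment ends at 09:26 + 60 min = 10:26.
The pre-show ends at 10:26 + 347 min = 16:13.
The ad break starts at 16:13 − 232 min = 12:21.
The first segment is bounded by the ad break, so the earliest it can start is 12:21.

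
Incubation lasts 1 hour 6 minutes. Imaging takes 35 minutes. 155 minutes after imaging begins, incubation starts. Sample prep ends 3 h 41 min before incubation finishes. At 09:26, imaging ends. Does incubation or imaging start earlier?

imaging

Imaging starts at 09:26 − 35 min = 08:51.
Incubation starts at 08:51 + 155 min = 11:26.
Incubation starts at 11:26 and imaging starts at 08:51, so imaging is first.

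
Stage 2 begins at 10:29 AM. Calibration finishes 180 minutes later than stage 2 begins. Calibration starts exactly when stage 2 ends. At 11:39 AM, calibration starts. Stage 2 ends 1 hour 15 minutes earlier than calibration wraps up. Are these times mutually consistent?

Calibration ends at 10:29 AM + 180 min = 1:29 PM.
Stage 2 ends at 1:29 PM − 75 min = 12:14 PM.
So calibration starts at 12:14 PM.
But calibration is also said to start at 11:39 AM — a 35-minute conflict.

No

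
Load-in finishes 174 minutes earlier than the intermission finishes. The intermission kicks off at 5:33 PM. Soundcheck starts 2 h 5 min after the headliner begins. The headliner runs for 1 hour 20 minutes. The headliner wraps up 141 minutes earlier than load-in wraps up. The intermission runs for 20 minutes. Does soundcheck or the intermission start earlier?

soundcheck

The intermission ends at 5:33 PM + 20 min = 5:53 PM.
Load-in ends at 5:53 PM − 174 min = 2:59 PM.
The headliner ends at 2:59 PM − 141 min = 12:38 PM.
The headliner starts at 12:38 PM − 80 min = 11:18 AM.
Soundcheck starts at 11:18 AM + 125 min = 1:23 PM.
Soundcheck starts at 1:23 PM and the intermission starts at 5:33 PM, so soundcheck is first.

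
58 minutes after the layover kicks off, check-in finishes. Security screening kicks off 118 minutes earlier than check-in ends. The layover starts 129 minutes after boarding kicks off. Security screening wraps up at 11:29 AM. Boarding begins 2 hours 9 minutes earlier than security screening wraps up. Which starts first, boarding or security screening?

Boarding starts at 11:29 AM − 129 min = 9:20 AM.
The layover starts at 9:20 AM + 129 min = 11:29 AM.
Check-in ends at 11:29 AM + 58 min = 12:27 PM.
Security screening starts at 12:27 PM − 118 min = 10:29 AM.
Boarding starts at 9:20 AM and security screening starts at 10:29 AM, so boarding is first.

boarding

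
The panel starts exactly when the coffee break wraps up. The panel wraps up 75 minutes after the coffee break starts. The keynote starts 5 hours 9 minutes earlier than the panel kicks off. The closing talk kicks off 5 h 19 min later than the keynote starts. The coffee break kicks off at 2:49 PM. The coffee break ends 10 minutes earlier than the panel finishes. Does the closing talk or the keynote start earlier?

the keynote

The panel ends at 2:49 PM + 75 min = 4:04 PM.
The coffee break ends at 4:04 PM − 10 min = 3:54 PM.
So the panel starts at 3:54 PM.
The keynote starts at 3:54 PM − 309 min = 10:45 AM.
The closing talk starts at 10:45 AM + 319 min = 4:04 PM.
The closing talk starts at 4:04 PM and the keynote starts at 10:45 AM, so the keynote is first.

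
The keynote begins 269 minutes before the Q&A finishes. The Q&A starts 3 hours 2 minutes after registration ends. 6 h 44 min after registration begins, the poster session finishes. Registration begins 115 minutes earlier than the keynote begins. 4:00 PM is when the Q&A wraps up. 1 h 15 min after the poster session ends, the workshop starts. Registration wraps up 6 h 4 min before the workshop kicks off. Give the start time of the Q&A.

2:33 PM

The keynote starts at 4:00 PM − 269 min = 11:31 AM.
Registration starts at 11:31 AM − 115 min = 9:36 AM.
The poster session ends at 9:36 AM + 404 min = 4:20 PM.
The workshop starts at 4:20 PM + 75 min = 5:35 PM.
Registration ends at 5:35 PM − 364 min = 11:31 AM.
The Q&A starts at 11:31 AM + 182 min = 2:33 PM.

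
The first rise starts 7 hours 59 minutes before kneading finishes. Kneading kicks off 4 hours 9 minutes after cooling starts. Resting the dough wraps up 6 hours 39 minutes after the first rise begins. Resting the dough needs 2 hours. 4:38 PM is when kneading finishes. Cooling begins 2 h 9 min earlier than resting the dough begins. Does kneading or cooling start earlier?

cooling

The first rise starts at 4:38 PM − 479 min = 8:39 AM.
Resting the dough ends at 8:39 AM + 399 min = 3:18 PM.
Resting the dough starts at 3:18 PM − 120 min = 1:18 PM.
Cooling starts at 1:18 PM − 129 min = 11:09 AM.
Kneading starts at 11:09 AM + 249 min = 3:18 PM.
Kneading starts at 3:18 PM and cooling starts at 11:09 AM, so cooling is first.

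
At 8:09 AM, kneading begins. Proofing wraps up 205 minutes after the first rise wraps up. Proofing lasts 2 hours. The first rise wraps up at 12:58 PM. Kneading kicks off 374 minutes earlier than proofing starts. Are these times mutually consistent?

Proofing ends at 12:58 PM + 205 min = 4:23 PM.
Proofing starts at 4:23 PM − 120 min = 2:23 PM.
Kneading starts at 2:23 PM − 374 min = 8:09 AM.
That matches the stated 8:09 AM, so the schedule is consistent.

Yes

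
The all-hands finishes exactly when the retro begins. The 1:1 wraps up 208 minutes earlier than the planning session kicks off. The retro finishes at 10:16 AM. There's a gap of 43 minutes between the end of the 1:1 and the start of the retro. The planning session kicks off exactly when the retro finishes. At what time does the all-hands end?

The planning session starts at 10:16 AM.
The 1:1 ends at 10:16 AM − 208 min = 6:48 AM.
The retro starts at 6:48 AM + 43 min = 7:31 AM.
So the all-hands ends at 7:31 AM.

7:31 AM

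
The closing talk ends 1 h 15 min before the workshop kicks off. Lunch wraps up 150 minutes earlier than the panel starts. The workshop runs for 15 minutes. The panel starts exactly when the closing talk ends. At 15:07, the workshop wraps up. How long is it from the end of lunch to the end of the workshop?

4 hours

The workshop starts at 15:07 − 15 min = 14:52.
The closing talk ends at 14:52 − 75 min = 13:37.
So the panel starts at 13:37.
Lunch ends at 13:37 − 150 min = 11:07.
From 11:07 to 15:07 is 4 hours.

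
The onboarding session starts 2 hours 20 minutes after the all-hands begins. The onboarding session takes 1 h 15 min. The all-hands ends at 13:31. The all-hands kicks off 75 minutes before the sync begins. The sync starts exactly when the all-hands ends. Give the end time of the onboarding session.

15:51

The sync starts at 13:31.
The all-hands starts at 13:31 − 75 min = 12:16.
The onboarding session starts at 12:16 + 140 min = 14:36.
The onboarding session ends at 14:36 + 75 min = 15:51.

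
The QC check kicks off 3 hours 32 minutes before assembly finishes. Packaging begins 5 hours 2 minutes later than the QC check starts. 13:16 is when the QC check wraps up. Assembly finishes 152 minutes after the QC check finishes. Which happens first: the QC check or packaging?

Assembly ends at 13:16 + 152 min = 15:48.
The QC check starts at 15:48 − 212 min = 12:16.
Packaging starts at 12:16 + 302 min = 17:18.
The QC check starts at 12:16 and packaging starts at 17:18, so the QC check is first.

the QC check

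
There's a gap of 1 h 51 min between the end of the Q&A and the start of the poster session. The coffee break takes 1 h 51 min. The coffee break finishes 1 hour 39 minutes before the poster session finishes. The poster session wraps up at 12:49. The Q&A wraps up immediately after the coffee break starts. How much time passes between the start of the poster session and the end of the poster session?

99 minutes

The coffee break ends at 12:49 − 99 min = 11:10.
The coffee break starts at 11:10 − 111 min = 09:19.
So the Q&A ends at 09:19.
The poster session starts at 09:19 + 111 min = 11:10.
From 11:10 to 12:49 is 99 minutes.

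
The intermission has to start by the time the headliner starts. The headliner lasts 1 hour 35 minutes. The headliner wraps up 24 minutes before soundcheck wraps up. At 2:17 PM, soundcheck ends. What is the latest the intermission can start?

The headliner ends at 2:17 PM − 24 min = 1:53 PM.
The headliner starts at 1:53 PM − 95 min = 12:18 PM.
The intermission is bounded by the headliner, so the latest it can start is 12:18 PM.

12:18 PM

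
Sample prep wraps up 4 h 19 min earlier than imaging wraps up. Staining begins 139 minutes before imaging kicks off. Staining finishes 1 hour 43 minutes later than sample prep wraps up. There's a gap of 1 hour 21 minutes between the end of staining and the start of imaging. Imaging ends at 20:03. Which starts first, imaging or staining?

staining

Sample prep ends at 20:03 − 259 min = 15:44.
Staining ends at 15:44 + 103 min = 17:27.
Imaging starts at 17:27 + 81 min = 18:48.
Staining starts at 18:48 − 139 min = 16:29.
Imaging starts at 18:48 and staining starts at 16:29, so staining is first.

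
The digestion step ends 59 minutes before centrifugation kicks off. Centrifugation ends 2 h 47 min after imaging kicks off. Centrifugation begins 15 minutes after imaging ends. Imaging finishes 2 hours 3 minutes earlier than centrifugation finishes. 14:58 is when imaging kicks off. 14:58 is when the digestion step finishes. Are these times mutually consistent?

Yes

Centrifugation ends at 14:58 + 167 min = 17:45.
Imaging ends at 17:45 − 123 min = 15:42.
Centrifugation starts at 15:42 + 15 min = 15:57.
The digestion step ends at 15:57 − 59 min = 14:58.
That matches the stated 14:58, so the schedule is consistent.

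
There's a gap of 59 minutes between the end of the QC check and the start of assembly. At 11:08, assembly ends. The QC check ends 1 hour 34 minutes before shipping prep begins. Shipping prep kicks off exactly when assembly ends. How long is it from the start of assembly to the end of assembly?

Shipping prep starts at 11:08.
The QC check ends at 11:08 − 94 min = 09:34.
Assembly starts at 09:34 + 59 min = 10:33.
From 10:33 to 11:08 is 35 minutes.

35 minutes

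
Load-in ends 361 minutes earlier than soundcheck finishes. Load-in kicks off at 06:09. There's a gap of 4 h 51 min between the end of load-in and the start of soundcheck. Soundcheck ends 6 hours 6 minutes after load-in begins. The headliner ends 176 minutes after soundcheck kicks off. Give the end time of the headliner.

14:01

Soundcheck ends at 06:09 + 366 min = 12:15.
Load-in ends at 12:15 − 361 min = 06:14.
Soundcheck starts at 06:14 + 291 min = 11:05.
The headliner ends at 11:05 + 176 min = 14:01.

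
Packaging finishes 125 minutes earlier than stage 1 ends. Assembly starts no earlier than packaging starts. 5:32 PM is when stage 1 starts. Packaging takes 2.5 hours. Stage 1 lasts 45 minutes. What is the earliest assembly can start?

Stage 1 ends at 5:32 PM + 45 min = 6:17 PM.
Packaging ends at 6:17 PM − 125 min = 4:12 PM.
Packaging starts at 4:12 PM − 150 min = 1:42 PM.
Assembly is bounded by packaging, so the earliest it can start is 1:42 PM.

1:42 PM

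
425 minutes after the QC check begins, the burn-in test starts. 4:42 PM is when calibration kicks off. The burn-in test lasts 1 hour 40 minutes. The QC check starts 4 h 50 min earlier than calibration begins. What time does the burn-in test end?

8:37 PM

The QC check starts at 4:42 PM − 290 min = 11:52 AM.
The burn-in test starts at 11:52 AM + 425 min = 6:57 PM.
The burn-in test ends at 6:57 PM + 100 min = 8:37 PM.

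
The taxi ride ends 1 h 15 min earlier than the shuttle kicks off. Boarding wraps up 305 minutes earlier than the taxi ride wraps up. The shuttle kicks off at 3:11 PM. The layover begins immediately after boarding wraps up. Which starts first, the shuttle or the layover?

The taxi ride ends at 3:11 PM − 75 min = 1:56 PM.
Boarding ends at 1:56 PM − 305 min = 8:51 AM.
So the layover starts at 8:51 AM.
The shuttle starts at 3:11 PM and the layover starts at 8:51 AM, so the layover is first.

the layover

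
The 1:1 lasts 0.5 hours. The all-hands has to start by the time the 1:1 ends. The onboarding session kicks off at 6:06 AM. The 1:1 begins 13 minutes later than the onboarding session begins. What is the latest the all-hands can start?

6:49 AM

The 1:1 starts at 6:06 AM + 13 min = 6:19 AM.
The 1:1 ends at 6:19 AM + 30 min = 6:49 AM.
The all-hands is bounded by the 1:1, so the latest it can start is 6:49 AM.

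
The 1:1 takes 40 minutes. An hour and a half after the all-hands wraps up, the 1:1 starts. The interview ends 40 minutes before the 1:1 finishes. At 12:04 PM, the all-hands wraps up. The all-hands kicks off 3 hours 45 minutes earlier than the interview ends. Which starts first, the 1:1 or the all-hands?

The 1:1 starts at 12:04 PM + 90 min = 1:34 PM.
The 1:1 ends at 1:34 PM + 40 min = 2:14 PM.
The interview ends at 2:14 PM − 40 min = 1:34 PM.
The all-hands starts at 1:34 PM − 225 min = 9:49 AM.
The 1:1 starts at 1:34 PM and the all-hands starts at 9:49 AM, so the all-hands is first.

the all-hands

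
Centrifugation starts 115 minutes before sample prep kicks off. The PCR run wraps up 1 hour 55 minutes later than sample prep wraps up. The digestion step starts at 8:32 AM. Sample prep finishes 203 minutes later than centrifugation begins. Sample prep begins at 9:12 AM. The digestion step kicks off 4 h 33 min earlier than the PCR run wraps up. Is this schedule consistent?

Centrifugation starts at 9:12 AM − 115 min = 7:17 AM.
Sample prep ends at 7:17 AM + 203 min = 10:40 AM.
The PCR run ends at 10:40 AM + 115 min = 12:35 PM.
The digestion step starts at 12:35 PM − 273 min = 8:02 AM.
But the digestion step is also said to start at 8:32 AM — a 30-minute conflict.

No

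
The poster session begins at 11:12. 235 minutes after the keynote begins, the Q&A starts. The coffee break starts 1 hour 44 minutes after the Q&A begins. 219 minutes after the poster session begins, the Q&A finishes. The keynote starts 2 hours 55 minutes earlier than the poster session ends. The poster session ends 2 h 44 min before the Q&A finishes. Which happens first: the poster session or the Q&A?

The Q&A ends at 11:12 + 219 min = 14:51.
The poster session ends at 14:51 − 164 min = 12:07.
The keynote starts at 12:07 − 175 min = 09:12.
The Q&A starts at 09:12 + 235 min = 13:07.
The poster session starts at 11:12 and the Q&A starts at 13:07, so the poster session is first.

the poster session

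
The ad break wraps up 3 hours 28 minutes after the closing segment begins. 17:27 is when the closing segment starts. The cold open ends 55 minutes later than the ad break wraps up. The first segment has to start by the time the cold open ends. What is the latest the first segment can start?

The ad break ends at 17:27 + 208 min = 20:55.
The cold open ends at 20:55 + 55 min = 21:50.
The first segment is bounded by the cold open, so the latest it can start is 21:50.

21:50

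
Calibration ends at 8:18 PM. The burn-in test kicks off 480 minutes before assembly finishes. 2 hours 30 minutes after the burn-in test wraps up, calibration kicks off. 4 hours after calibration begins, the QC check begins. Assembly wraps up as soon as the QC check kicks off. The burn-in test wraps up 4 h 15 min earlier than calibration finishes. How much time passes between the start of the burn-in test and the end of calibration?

5 h 45 min

The burn-in test ends at 8:18 PM − 255 min = 4:03 PM.
Calibration starts at 4:03 PM + 150 min = 6:33 PM.
The QC check starts at 6:33 PM + 240 min = 10:33 PM.
So assembly ends at 10:33 PM.
The burn-in test starts at 10:33 PM − 480 min = 2:33 PM.
From 2:33 PM to 8:18 PM is 5 h 45 min.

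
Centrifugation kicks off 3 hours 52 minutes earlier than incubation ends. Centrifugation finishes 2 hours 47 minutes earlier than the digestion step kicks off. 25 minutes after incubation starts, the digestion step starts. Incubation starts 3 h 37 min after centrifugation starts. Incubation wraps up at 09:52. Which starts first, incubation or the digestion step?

incubation

Centrifugation starts at 09:52 − 232 min = 06:00.
Incubation starts at 06:00 + 217 min = 09:37.
The digestion step starts at 09:37 + 25 min = 10:02.
Incubation starts at 09:37 and the digestion step starts at 10:02, so incubation is first.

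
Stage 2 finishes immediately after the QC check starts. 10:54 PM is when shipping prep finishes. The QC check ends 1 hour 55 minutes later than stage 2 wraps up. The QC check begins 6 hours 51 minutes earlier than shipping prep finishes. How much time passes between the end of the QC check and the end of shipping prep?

4 hours 56 minutes

The QC check starts at 10:54 PM − 411 min = 4:03 PM.
So stage 2 ends at 4:03 PM.
The QC check ends at 4:03 PM + 115 min = 5:58 PM.
From 5:58 PM to 10:54 PM is 4 hours 56 minutes.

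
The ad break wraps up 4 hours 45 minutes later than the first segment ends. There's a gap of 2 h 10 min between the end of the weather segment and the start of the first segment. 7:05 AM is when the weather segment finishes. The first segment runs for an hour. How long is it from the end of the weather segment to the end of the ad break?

7 h 55 min

The first segment starts at 7:05 AM + 130 min = 9:15 AM.
The first segment ends at 9:15 AM + 60 min = 10:15 AM.
The ad break ends at 10:15 AM + 285 min = 3:00 PM.
From 7:05 AM to 3:00 PM is 7 h 55 min.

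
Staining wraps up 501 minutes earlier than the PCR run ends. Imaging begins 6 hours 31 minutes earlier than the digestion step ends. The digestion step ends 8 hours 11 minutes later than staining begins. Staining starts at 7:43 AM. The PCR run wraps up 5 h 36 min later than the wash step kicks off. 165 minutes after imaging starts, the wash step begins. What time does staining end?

9:23 AM

The digestion step ends at 7:43 AM + 491 min = 3:54 PM.
Imaging starts at 3:54 PM − 391 min = 9:23 AM.
The wash step starts at 9:23 AM + 165 min = 12:08 PM.
The PCR run ends at 12:08 PM + 336 min = 5:44 PM.
Staining ends at 5:44 PM − 501 min = 9:23 AM.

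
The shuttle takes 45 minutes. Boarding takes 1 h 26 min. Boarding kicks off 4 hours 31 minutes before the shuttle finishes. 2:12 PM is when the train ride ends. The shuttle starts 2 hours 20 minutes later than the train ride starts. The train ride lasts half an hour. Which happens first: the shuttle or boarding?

boarding

The train ride starts at 2:12 PM − 30 min = 1:42 PM.
The shuttle starts at 1:42 PM + 140 min = 4:02 PM.
The shuttle ends at 4:02 PM + 45 min = 4:47 PM.
Boarding starts at 4:47 PM − 271 min = 12:16 PM.
The shuttle starts at 4:02 PM and boarding starts at 12:16 PM, so boarding is first.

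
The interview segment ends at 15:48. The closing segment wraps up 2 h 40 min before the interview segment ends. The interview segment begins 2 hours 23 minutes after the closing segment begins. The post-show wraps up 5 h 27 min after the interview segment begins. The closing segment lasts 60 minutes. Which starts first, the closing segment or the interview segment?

the closing segment

The closing segment ends at 15:48 − 160 min = 13:08.
The closing segment starts at 13:08 − 60 min = 12:08.
The interview segment starts at 12:08 + 143 min = 14:31.
The closing segment starts at 12:08 and the interview segment starts at 14:31, so the closing segment is first.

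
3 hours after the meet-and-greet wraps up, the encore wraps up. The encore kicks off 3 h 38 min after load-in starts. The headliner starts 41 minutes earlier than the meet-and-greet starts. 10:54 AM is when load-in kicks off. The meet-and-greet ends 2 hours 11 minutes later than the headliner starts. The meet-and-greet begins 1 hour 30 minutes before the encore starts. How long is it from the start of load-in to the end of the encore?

The encore starts at 10:54 AM + 218 min = 2:32 PM.
The meet-and-greet starts at 2:32 PM − 90 min = 1:02 PM.
The headliner starts at 1:02 PM − 41 min = 12:21 PM.
The meet-and-greet ends at 12:21 PM + 131 min = 2:32 PM.
The encore ends at 2:32 PM + 180 min = 5:32 PM.
From 10:54 AM to 5:32 PM is 6 hours 38 minutes.

6 hours 38 minutes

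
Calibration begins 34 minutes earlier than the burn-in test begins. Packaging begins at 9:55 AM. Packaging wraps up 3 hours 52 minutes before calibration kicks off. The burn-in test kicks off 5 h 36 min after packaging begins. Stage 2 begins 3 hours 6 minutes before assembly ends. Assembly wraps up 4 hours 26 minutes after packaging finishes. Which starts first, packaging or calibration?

The burn-in test starts at 9:55 AM + 336 min = 3:31 PM.
Calibration starts at 3:31 PM − 34 min = 2:57 PM.
Packaging starts at 9:55 AM and calibration starts at 2:57 PM, so packaging is first.

packaging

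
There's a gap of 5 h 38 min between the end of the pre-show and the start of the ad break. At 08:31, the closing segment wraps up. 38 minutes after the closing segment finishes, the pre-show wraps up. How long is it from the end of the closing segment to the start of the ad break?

6 hours 16 minutes

The pre-show ends at 08:31 + 38 min = 09:09.
The ad break starts at 09:09 + 338 min = 14:47.
From 08:31 to 14:47 is 6 hours 16 minutes.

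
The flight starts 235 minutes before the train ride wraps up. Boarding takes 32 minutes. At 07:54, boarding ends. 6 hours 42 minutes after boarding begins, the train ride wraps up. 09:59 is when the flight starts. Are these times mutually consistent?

No

Boarding starts at 07:54 − 32 min = 07:22.
The train ride ends at 07:22 + 402 min = 14:04.
The flight starts at 14:04 − 235 min = 10:09.
But the flight is also said to start at 09:59 — a 10-minute conflict.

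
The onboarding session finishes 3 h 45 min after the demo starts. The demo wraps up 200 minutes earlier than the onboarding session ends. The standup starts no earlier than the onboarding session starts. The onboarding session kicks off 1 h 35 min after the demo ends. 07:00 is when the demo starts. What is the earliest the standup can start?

The onboarding session ends at 07:00 + 225 min = 10:45.
The demo ends at 10:45 − 200 min = 07:25.
The onboarding session starts at 07:25 + 95 min = 09:00.
The standup is bounded by the onboarding session, so the earliest it can start is 09:00.

09:00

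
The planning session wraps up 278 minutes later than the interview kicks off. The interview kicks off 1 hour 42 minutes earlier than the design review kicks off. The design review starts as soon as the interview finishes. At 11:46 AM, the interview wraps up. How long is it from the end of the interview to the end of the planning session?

2 hours 56 minutes

The design review starts at 11:46 AM.
The interview starts at 11:46 AM − 102 min = 10:04 AM.
The planning session ends at 10:04 AM + 278 min = 2:42 PM.
From 11:46 AM to 2:42 PM is 2 hours 56 minutes.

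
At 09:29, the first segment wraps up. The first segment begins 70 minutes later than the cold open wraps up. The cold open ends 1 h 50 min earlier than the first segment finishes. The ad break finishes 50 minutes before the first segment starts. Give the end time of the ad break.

The cold open ends at 09:29 − 110 min = 07:39.
The first segment starts at 07:39 + 70 min = 08:49.
The ad break ends at 08:49 − 50 min = 07:59.

07:59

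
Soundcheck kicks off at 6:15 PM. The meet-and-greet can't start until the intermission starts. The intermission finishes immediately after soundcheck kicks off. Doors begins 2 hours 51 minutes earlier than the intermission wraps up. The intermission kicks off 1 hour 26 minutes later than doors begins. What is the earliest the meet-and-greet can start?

4:50 PM

The intermission ends at 6:15 PM.
Doors starts at 6:15 PM − 171 min = 3:24 PM.
The intermission starts at 3:24 PM + 86 min = 4:50 PM.
The meet-and-greet is bounded by the intermission, so the earliest it can start is 4:50 PM.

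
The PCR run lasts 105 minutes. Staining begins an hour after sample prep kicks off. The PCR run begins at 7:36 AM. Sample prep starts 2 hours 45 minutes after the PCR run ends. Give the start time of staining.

1:06 PM

The PCR run ends at 7:36 AM + 105 min = 9:21 AM.
Sample prep starts at 9:21 AM + 165 min = 12:06 PM.
Staining starts at 12:06 PM + 60 min = 1:06 PM.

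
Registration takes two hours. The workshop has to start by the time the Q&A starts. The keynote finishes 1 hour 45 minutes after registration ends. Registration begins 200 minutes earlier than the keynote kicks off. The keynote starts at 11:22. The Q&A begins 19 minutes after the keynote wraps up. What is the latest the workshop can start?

12:06

Registration starts at 11:22 − 200 min = 08:02.
Registration ends at 08:02 + 120 min = 10:02.
The keynote ends at 10:02 + 105 min = 11:47.
The Q&A starts at 11:47 + 19 min = 12:06.
The workshop is bounded by the Q&A, so the latest it can start is 12:06.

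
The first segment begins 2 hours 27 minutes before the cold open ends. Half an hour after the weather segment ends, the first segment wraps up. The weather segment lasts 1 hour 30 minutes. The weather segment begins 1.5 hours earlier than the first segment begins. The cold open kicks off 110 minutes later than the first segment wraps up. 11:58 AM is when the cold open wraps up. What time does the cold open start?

11:51 AM

The first segment starts at 11:58 AM − 147 min = 9:31 AM.
The weather segment starts at 9:31 AM − 90 min = 8:01 AM.
The weather segment ends at 8:01 AM + 90 min = 9:31 AM.
The first segment ends at 9:31 AM + 30 min = 10:01 AM.
The cold open starts at 10:01 AM + 110 min = 11:51 AM.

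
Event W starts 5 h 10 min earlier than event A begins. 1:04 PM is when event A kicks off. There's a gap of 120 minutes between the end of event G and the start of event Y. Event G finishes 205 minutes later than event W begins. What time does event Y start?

1:19 PM

Event W starts at 1:04 PM − 310 min = 7:54 AM.
Event G ends at 7:54 AM + 205 min = 11:19 AM.
Event Y starts at 11:19 AM + 120 min = 1:19 PM.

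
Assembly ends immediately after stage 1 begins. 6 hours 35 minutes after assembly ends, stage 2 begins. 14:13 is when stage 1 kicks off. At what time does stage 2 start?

Assembly ends at 14:13.
Stage 2 starts at 14:13 + 395 min = 20:48.

20:48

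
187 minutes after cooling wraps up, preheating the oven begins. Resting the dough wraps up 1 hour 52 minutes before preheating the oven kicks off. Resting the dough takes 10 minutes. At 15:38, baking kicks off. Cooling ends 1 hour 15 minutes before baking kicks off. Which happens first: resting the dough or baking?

resting the dough

Cooling ends at 15:38 − 75 min = 14:23.
Preheating the oven starts at 14:23 + 187 min = 17:30.
Resting the dough ends at 17:30 − 112 min = 15:38.
Resting the dough starts at 15:38 − 10 min = 15:28.
Resting the dough starts at 15:28 and baking starts at 15:38, so resting the dough is first.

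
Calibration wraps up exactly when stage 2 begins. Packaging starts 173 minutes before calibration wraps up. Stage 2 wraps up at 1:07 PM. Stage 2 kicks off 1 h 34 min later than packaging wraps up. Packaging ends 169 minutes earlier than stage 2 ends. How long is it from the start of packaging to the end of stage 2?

4 hours 8 minutes

Packaging ends at 1:07 PM − 169 min = 10:18 AM.
Stage 2 starts at 10:18 AM + 94 min = 11:52 AM.
So calibration ends at 11:52 AM.
Packaging starts at 11:52 AM − 173 min = 8:59 AM.
From 8:59 AM to 1:07 PM is 4 hours 8 minutes.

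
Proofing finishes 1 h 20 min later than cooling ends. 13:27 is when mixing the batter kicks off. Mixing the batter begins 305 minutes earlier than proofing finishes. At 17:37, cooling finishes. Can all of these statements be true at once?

No

Proofing ends at 17:37 + 80 min = 18:57.
Mixing the batter starts at 18:57 − 305 min = 13:52.
But mixing the batter is also said to start at 13:27 — a 25-minute conflict.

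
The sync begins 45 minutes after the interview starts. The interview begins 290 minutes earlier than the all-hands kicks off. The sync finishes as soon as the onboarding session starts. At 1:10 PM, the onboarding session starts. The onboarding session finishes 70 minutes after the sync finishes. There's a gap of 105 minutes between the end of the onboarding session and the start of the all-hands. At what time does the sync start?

12:00 PM

The sync ends at 1:10 PM.
The onboarding session ends at 1:10 PM + 70 min = 2:20 PM.
The all-hands starts at 2:20 PM + 105 min = 4:05 PM.
The interview starts at 4:05 PM − 290 min = 11:15 AM.
The sync starts at 11:15 AM + 45 min = 12:00 PM.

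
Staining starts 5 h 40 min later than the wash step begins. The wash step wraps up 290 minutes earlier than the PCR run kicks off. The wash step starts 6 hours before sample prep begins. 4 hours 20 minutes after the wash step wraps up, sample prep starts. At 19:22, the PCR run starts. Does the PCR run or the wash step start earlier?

the wash step

The wash step ends at 19:22 − 290 min = 14:32.
Sample prep starts at 14:32 + 260 min = 18:52.
The wash step starts at 18:52 − 360 min = 12:52.
The PCR run starts at 19:22 and the wash step starts at 12:52, so the wash step is first.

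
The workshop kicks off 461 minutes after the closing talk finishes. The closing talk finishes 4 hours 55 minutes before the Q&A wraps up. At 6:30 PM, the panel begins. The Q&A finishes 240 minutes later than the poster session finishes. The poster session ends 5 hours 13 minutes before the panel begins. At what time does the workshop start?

The poster session ends at 6:30 PM − 313 min = 1:17 PM.
The Q&A ends at 1:17 PM + 240 min = 5:17 PM.
The closing talk ends at 5:17 PM − 295 min = 12:22 PM.
The workshop starts at 12:22 PM + 461 min = 8:03 PM.

8:03 PM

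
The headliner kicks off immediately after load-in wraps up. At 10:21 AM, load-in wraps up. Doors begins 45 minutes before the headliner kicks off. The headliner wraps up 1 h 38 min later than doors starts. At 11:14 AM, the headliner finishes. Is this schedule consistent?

Yes

The headliner starts at 10:21 AM.
Doors starts at 10:21 AM − 45 min = 9:36 AM.
The headliner ends at 9:36 AM + 98 min = 11:14 AM.
That matches the stated 11:14 AM, so the schedule is consistent.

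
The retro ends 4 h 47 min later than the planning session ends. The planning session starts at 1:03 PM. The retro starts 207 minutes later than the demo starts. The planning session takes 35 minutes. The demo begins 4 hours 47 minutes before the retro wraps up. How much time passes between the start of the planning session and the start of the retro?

242 minutes

The planning session ends at 1:03 PM + 35 min = 1:38 PM.
The retro ends at 1:38 PM + 287 min = 6:25 PM.
The demo starts at 6:25 PM − 287 min = 1:38 PM.
The retro starts at 1:38 PM + 207 min = 5:05 PM.
From 1:03 PM to 5:05 PM is 242 minutes.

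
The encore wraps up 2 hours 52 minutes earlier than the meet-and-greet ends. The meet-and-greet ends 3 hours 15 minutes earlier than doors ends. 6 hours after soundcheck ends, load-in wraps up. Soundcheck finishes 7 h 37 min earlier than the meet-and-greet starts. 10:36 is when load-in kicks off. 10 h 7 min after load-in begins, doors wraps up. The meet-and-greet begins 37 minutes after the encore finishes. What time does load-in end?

13:36

Doors ends at 10:36 + 607 min = 20:43.
The meet-and-greet ends at 20:43 − 195 min = 17:28.
The encore ends at 17:28 − 172 min = 14:36.
The meet-and-greet starts at 14:36 + 37 min = 15:13.
Soundcheck ends at 15:13 − 457 min = 07:36.
Load-in ends at 07:36 + 360 min = 13:36.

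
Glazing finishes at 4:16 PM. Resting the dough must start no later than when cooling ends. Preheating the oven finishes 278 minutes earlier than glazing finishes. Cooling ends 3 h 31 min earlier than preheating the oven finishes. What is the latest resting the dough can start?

Preheating the oven ends at 4:16 PM − 278 min = 11:38 AM.
Cooling ends at 11:38 AM − 211 min = 8:07 AM.
Resting the dough is bounded by cooling, so the latest it can start is 8:07 AM.

8:07 AM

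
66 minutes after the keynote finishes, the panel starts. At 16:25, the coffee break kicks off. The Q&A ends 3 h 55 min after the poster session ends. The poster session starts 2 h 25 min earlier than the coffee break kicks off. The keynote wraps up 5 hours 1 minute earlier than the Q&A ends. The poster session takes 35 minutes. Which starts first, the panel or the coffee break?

The poster session starts at 16:25 − 145 min = 14:00.
The poster session ends at 14:00 + 35 min = 14:35.
The Q&A ends at 14:35 + 235 min = 18:30.
The keynote ends at 18:30 − 301 min = 13:29.
The panel starts at 13:29 + 66 min = 14:35.
The panel starts at 14:35 and the coffee break starts at 16:25, so the panel is first.

the panel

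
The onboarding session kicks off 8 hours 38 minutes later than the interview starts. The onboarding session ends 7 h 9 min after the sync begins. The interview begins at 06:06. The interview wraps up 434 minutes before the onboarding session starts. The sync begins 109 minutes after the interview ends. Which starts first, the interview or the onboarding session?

The onboarding session starts at 06:06 + 518 min = 14:44.
The interview starts at 06:06 and the onboarding session starts at 14:44, so the interview is first.

the interview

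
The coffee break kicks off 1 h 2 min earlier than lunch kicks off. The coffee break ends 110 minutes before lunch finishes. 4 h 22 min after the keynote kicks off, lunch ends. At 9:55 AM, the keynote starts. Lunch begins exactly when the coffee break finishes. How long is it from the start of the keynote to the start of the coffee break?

90 minutes

Lunch ends at 9:55 AM + 262 min = 2:17 PM.
The coffee break ends at 2:17 PM − 110 min = 12:27 PM.
So lunch starts at 12:27 PM.
The coffee break starts at 12:27 PM − 62 min = 11:25 AM.
From 9:55 AM to 11:25 AM is 90 minutes.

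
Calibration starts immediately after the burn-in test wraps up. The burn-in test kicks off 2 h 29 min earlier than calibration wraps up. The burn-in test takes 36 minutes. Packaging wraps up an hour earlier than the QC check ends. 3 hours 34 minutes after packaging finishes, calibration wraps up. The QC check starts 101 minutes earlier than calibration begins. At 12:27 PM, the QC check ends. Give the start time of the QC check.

11:27 AM

Packaging ends at 12:27 PM − 60 min = 11:27 AM.
Calibration ends at 11:27 AM + 214 min = 3:01 PM.
The burn-in test starts at 3:01 PM − 149 min = 12:32 PM.
The burn-in test ends at 12:32 PM + 36 min = 1:08 PM.
So calibration starts at 1:08 PM.
The QC check starts at 1:08 PM − 101 min = 11:27 AM.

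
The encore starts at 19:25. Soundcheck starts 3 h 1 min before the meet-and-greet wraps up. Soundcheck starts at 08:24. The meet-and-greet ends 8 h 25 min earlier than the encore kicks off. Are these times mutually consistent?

The meet-and-greet ends at 19:25 − 505 min = 11:00.
Soundcheck starts at 11:00 − 181 min = 07:59.
But soundcheck is also said to start at 08:24 — a 25-minute conflict.

No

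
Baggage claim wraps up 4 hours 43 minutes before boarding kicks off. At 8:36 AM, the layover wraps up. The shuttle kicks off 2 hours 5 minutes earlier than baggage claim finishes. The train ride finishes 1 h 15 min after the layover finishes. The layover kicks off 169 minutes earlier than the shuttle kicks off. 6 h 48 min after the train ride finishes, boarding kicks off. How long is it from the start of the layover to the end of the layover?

The train ride ends at 8:36 AM + 75 min = 9:51 AM.
Boarding starts at 9:51 AM + 408 min = 4:39 PM.
Baggage claim ends at 4:39 PM − 283 min = 11:56 AM.
The shuttle starts at 11:56 AM − 125 min = 9:51 AM.
The layover starts at 9:51 AM − 169 min = 7:02 AM.
From 7:02 AM to 8:36 AM is 94 minutes.

94 minutes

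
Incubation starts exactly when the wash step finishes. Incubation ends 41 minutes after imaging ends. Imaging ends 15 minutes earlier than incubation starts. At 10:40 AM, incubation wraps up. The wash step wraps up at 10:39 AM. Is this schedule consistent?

No

Incubation starts at 10:39 AM.
Imaging ends at 10:39 AM − 15 min = 10:24 AM.
Incubation ends at 10:24 AM + 41 min = 11:05 AM.
But incubation is also said to end at 10:40 AM — a 25-minute conflict.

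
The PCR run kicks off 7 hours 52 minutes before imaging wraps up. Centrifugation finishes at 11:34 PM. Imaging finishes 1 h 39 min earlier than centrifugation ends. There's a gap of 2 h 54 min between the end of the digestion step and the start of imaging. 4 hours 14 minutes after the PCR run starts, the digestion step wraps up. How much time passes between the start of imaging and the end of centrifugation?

143 minutes

Imaging ends at 11:34 PM − 99 min = 9:55 PM.
The PCR run starts at 9:55 PM − 472 min = 2:03 PM.
The digestion step ends at 2:03 PM + 254 min = 6:17 PM.
Imaging starts at 6:17 PM + 174 min = 9:11 PM.
From 9:11 PM to 11:34 PM is 143 minutes.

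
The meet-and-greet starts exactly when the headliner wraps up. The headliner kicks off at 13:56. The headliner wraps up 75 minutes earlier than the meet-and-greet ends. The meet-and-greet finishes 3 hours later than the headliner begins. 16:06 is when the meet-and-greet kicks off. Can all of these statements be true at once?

The meet-and-greet ends at 13:56 + 180 min = 16:56.
The headliner ends at 16:56 − 75 min = 15:41.
So the meet-and-greet starts at 15:41.
But the meet-and-greet is also said to start at 16:06 — a 25-minute conflict.

No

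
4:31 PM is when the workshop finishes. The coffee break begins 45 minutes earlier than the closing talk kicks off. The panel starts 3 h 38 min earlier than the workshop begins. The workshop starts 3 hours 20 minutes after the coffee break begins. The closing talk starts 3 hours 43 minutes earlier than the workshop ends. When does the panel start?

11:45 AM

The closing talk starts at 4:31 PM − 223 min = 12:48 PM.
The coffee break starts at 12:48 PM − 45 min = 12:03 PM.
The workshop starts at 12:03 PM + 200 min = 3:23 PM.
The panel starts at 3:23 PM − 218 min = 11:45 AM.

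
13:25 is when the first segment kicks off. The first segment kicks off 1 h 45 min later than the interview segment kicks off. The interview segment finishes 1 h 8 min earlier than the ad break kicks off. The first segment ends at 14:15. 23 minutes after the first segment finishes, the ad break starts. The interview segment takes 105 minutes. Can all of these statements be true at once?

No

The ad break starts at 14:15 + 23 min = 14:38.
The interview segment ends at 14:38 − 68 min = 13:30.
The interview segment starts at 13:30 − 105 min = 11:45.
The first segment starts at 11:45 + 105 min = 13:30.
But the first segment is also said to start at 13:25 — a 5-minute conflict.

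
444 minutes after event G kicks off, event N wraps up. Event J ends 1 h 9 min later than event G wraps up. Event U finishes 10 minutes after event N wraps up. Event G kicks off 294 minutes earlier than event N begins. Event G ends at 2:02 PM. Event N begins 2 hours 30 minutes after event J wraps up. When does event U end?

Event J ends at 2:02 PM + 69 min = 3:11 PM.
Event N starts at 3:11 PM + 150 min = 5:41 PM.
Event G starts at 5:41 PM − 294 min = 12:47 PM.
Event N ends at 12:47 PM + 444 min = 8:11 PM.
Event U ends at 8:11 PM + 10 min = 8:21 PM.

8:21 PM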